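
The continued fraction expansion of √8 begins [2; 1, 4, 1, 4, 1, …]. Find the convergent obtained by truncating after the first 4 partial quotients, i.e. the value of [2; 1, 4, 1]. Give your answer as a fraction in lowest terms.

17/6

Collapse the nested fraction from the inside out:
Start with 1.
4 + 1/(1/1) = 4 + 1/1 = 5/1
1 + 1/(5/1) = 1 + 1/5 = 6/5
2 + 1/(6/5) = 2 + 5/6 = 17/6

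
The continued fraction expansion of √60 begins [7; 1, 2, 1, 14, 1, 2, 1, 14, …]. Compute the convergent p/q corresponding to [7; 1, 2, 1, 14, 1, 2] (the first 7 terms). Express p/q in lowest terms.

Start with 2.
1 + 1/(2/1) = 1 + 1/2 = 3/2
14 + 1/(3/2) = 14 + 2/3 = 44/3
1 + 1/(44/3) = 1 + 3/44 = 47/44
2 + 1/(47/44) = 2 + 44/47 = 138/47
1 + 1/(138/47) = 1 + 47/138 = 185/138
7 + 1/(185/138) = 7 + 138/185 = 1433/185

1433/185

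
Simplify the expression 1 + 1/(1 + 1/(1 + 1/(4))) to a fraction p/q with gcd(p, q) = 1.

a_0 = 1: 1/1
a_1 = 1: 2/1
a_2 = 1: 3/2
a_3 = 4: 14/9

14/9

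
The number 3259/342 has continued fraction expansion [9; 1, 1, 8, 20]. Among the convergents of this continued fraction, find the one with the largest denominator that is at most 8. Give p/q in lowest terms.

List convergents until the denominator exceeds the bound:
a_0 = 9: 9/1  (≤ bound)
a_1 = 1: 10/1  (≤ bound)
a_2 = 1: 19/2  (≤ bound)
a_3 = 8: 162/17  (> 8, stop)

19/2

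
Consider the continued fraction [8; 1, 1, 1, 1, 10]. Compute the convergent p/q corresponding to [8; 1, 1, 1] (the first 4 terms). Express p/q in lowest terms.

26/3

a_0 = 8: 8/1
a_1 = 1: 9/1
a_2 = 1: 17/2
a_3 = 1: 26/3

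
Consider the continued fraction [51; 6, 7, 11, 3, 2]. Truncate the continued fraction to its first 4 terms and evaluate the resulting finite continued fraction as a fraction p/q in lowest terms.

Start with 11.
7 + 1/(11/1) = 7 + 1/11 = 78/11
6 + 1/(78/11) = 6 + 11/78 = 479/78
51 + 1/(479/78) = 51 + 78/479 = 24507/479

24507/479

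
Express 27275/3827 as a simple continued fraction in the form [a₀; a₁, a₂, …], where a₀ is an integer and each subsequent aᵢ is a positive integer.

27275 ÷ 3827 → quotient 7, remainder 486
3827 ÷ 486 → quotient 7, remainder 425
486 ÷ 425 → quotient 1, remainder 61
425 ÷ 61 → quotient 6, remainder 59
61 ÷ 59 → quotient 1, remainder 2
59 ÷ 2 → quotient 29, remainder 1
2 ÷ 1 → quotient 2, remainder 0

[7; 7, 1, 6, 1, 29, 2]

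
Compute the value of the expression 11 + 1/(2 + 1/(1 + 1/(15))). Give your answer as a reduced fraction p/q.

533/47

Start with 15.
1 + 1/(15/1) = 1 + 1/15 = 16/15
2 + 1/(16/15) = 2 + 15/16 = 47/16
11 + 1/(47/16) = 11 + 16/47 = 533/47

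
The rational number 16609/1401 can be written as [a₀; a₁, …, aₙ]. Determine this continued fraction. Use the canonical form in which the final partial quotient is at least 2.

[11; 1, 5, 1, 9, 6, 1, 2]

16609 ÷ 1401 → quotient 11, remainder 1198
1401 ÷ 1198 → quotient 1, remainder 203
1198 ÷ 203 → quotient 5, remainder 183
203 ÷ 183 → quotient 1, remainder 20
183 ÷ 20 → quotient 9, remainder 3
20 ÷ 3 → quotient 6, remainder 2
3 ÷ 2 → quotient 1, remainder 1
2 ÷ 1 → quotient 2, remainder 0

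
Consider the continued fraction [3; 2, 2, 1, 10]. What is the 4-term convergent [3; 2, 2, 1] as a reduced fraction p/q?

24/7

Starting at the tail and folding back:
Start with 1.
2 + 1/(1/1) = 2 + 1/1 = 3/1
2 + 1/(3/1) = 2 + 1/3 = 7/3
3 + 1/(7/3) = 3 + 3/7 = 24/7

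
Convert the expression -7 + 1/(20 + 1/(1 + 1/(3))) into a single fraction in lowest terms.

a_0 = -7: -7/1
a_1 = 20: -139/20
a_2 = 1: -146/21
a_3 = 3: -577/83

-577/83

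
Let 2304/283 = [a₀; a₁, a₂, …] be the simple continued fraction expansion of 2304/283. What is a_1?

7

2304 ÷ 283 → quotient 8, remainder 40
283 ÷ 40 → quotient 7, remainder 3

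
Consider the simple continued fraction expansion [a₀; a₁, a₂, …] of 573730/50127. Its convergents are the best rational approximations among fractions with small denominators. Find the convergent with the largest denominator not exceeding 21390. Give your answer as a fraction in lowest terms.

a_0 = 11: 11/1  (≤ bound)
a_1 = 2: 23/2  (≤ bound)
a_2 = 4: 103/9  (≤ bound)
a_3 = 11: 1156/101  (≤ bound)
a_4 = 5: 5883/514  (≤ bound)
a_5 = 1: 7039/615  (≤ bound)
a_6 = 26: 188897/16504  (≤ bound)
a_7 = 3: 573730/50127  (> 21390, stop)

188897/16504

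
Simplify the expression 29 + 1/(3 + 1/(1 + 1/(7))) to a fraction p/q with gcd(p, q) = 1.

907/31

a_0 = 29: 29/1
a_1 = 3: 88/3
a_2 = 1: 117/4
a_3 = 7: 907/31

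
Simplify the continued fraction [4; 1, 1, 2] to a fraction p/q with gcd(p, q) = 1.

23/5

a_0 = 4: 4/1
a_1 = 1: 5/1
a_2 = 1: 9/2
a_3 = 2: 23/5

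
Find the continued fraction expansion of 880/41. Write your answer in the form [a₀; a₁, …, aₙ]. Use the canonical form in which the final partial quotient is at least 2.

[21; 2, 6, 3]

Repeatedly divide and take the remainder:
⌊880/41⌋ = 21, remainder 19
⌊41/19⌋ = 2, remainder 3
⌊19/3⌋ = 6, remainder 1
⌊3/1⌋ = 3, remainder 0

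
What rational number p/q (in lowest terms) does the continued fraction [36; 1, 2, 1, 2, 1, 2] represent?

a_0 = 36: 36/1
a_1 = 1: 37/1
a_2 = 2: 110/3
a_3 = 1: 147/4
a_4 = 2: 404/11
a_5 = 1: 551/15
a_6 = 2: 1506/41

1506/41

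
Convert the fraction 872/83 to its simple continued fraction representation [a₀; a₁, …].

Apply division with remainder until the remainder is 0:
872 = 10·83 + 42, so a_0 = 10
83 = 1·42 + 41, so a_1 = 1
42 = 1·41 + 1, so a_2 = 1
41 = 41·1 + 0, so a_3 = 41

[10; 1, 1, 41]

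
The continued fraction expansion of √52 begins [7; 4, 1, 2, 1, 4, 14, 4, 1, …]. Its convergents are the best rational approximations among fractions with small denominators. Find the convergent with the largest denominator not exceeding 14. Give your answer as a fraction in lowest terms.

101/14

a_0 = 7: 7/1  (≤ bound)
a_1 = 4: 29/4  (≤ bound)
a_2 = 1: 36/5  (≤ bound)
a_3 = 2: 101/14  (≤ bound)
a_4 = 1: 137/19  (> 14, stop)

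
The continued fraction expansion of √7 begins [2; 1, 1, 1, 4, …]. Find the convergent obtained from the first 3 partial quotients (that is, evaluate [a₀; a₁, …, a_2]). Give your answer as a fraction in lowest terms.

5/2

Collapse the nested fraction from the inside out:
Start with 1.
1 + 1/(1/1) = 1 + 1/1 = 2/1
2 + 1/(2/1) = 2 + 1/2 = 5/2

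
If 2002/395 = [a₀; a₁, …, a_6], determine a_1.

14

⌊2002/395⌋ = 5, remainder 27
⌊395/27⌋ = 14, remainder 17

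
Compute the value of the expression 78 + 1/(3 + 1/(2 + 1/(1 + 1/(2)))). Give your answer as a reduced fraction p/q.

a_0 = 78: 78/1
a_1 = 3: 235/3
a_2 = 2: 548/7
a_3 = 1: 783/10
a_4 = 2: 2114/27

2114/27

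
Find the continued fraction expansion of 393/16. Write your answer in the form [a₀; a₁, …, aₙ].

⌊393/16⌋ = 24, remainder 9
⌊16/9⌋ = 1, remainder 7
⌊9/7⌋ = 1, remainder 2
⌊7/2⌋ = 3, remainder 1
⌊2/1⌋ = 2, remainder 0

[24; 1, 1, 3, 2]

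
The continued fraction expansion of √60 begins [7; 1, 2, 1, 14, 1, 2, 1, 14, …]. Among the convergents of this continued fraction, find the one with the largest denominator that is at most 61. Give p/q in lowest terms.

457/59

a_0 = 7: 7/1  (≤ bound)
a_1 = 1: 8/1  (≤ bound)
a_2 = 2: 23/3  (≤ bound)
a_3 = 1: 31/4  (≤ bound)
a_4 = 14: 457/59  (≤ bound)
a_5 = 1: 488/63  (> 61, stop)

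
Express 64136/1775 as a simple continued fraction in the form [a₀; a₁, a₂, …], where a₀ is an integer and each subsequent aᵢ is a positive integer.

[36; 7, 1, 1, 11, 3, 3]

64136 = 36·1775 + 236, so a_0 = 36
1775 = 7·236 + 123, so a_1 = 7
236 = 1·123 + 113, so a_2 = 1
123 = 1·113 + 10, so a_3 = 1
113 = 11·10 + 3, so a_4 = 11
10 = 3·3 + 1, so a_5 = 3
3 = 3·1 + 0, so a_6 = 3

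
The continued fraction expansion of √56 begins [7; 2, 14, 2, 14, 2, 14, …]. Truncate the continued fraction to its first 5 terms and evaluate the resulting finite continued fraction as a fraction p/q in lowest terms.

6503/869

Collapse the nested fraction from the inside out:
Start with 14.
2 + 1/(14/1) = 2 + 1/14 = 29/14
14 + 1/(29/14) = 14 + 14/29 = 420/29
2 + 1/(420/29) = 2 + 29/420 = 869/420
7 + 1/(869/420) = 7 + 420/869 = 6503/869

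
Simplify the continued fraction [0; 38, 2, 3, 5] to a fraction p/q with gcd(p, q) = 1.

37/1422

Start with 5.
3 + 1/(5/1) = 3 + 1/5 = 16/5
2 + 1/(16/5) = 2 + 5/16 = 37/16
38 + 1/(37/16) = 38 + 16/37 = 1422/37
0 + 1/(1422/37) = 0 + 37/1422 = 37/1422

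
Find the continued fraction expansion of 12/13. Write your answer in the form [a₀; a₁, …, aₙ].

12 ÷ 13 → quotient 0, remainder 12
13 ÷ 12 → quotient 1, remainder 1
12 ÷ 1 → quotient 12, remainder 0

[0; 1, 12]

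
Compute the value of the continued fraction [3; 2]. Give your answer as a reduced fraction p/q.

7/2

a_0 = 3: 3/1
a_1 = 2: 7/2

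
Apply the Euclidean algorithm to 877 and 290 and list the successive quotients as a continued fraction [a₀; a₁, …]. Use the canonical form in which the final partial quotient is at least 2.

[3; 41, 2, 3]

Apply division with remainder until the remainder is 0:
877 ÷ 290 → quotient 3, remainder 7
290 ÷ 7 → quotient 41, remainder 3
7 ÷ 3 → quotient 2, remainder 1
3 ÷ 1 → quotient 3, remainder 0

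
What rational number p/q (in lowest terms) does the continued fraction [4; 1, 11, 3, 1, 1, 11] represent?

Start with 11.
1 + 1/(11/1) = 1 + 1/11 = 12/11
1 + 1/(12/11) = 1 + 11/12 = 23/12
3 + 1/(23/12) = 3 + 12/23 = 81/23
11 + 1/(81/23) = 11 + 23/81 = 914/81
1 + 1/(914/81) = 1 + 81/914 = 995/914
4 + 1/(995/914) = 4 + 914/995 = 4894/995

4894/995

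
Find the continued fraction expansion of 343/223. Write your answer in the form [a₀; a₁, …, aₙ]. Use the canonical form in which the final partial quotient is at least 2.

[1; 1, 1, 6, 17]

⌊343/223⌋ = 1, remainder 120
⌊223/120⌋ = 1, remainder 103
⌊120/103⌋ = 1, remainder 17
⌊103/17⌋ = 6, remainder 1
⌊17/1⌋ = 17, remainder 0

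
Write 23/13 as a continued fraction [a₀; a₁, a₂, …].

[1; 1, 3, 3]

Repeatedly divide and take the remainder:
⌊23/13⌋ = 1, remainder 10
⌊13/10⌋ = 1, remainder 3
⌊10/3⌋ = 3, remainder 1
⌊3/1⌋ = 3, remainder 0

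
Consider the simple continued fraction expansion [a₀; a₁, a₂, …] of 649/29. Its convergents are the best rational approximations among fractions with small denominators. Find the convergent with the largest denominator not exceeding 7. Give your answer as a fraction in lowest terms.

112/5

a_0 = 22: 22/1  (≤ bound)
a_1 = 2: 45/2  (≤ bound)
a_2 = 1: 67/3  (≤ bound)
a_3 = 1: 112/5  (≤ bound)
a_4 = 1: 179/8  (> 7, stop)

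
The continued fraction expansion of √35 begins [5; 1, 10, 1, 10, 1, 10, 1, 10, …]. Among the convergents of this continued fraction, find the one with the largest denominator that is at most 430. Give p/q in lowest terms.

846/143

a_0 = 5: 5/1  (≤ bound)
a_1 = 1: 6/1  (≤ bound)
a_2 = 10: 65/11  (≤ bound)
a_3 = 1: 71/12  (≤ bound)
a_4 = 10: 775/131  (≤ bound)
a_5 = 1: 846/143  (≤ bound)
a_6 = 10: 9235/1561  (> 430, stop)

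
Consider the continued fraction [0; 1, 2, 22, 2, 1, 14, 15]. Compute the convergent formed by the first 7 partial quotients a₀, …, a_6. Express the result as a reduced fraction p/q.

2010/2993

Starting at the tail and folding back:
Start with 14.
1 + 1/(14/1) = 1 + 1/14 = 15/14
2 + 1/(15/14) = 2 + 14/15 = 44/15
22 + 1/(44/15) = 22 + 15/44 = 983/44
2 + 1/(983/44) = 2 + 44/983 = 2010/983
1 + 1/(2010/983) = 1 + 983/2010 = 2993/2010
0 + 1/(2993/2010) = 0 + 2010/2993 = 2010/2993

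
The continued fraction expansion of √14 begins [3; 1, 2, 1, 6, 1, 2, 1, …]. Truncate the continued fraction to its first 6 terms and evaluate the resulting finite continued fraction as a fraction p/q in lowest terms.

116/31

Collapse the nested fraction from the inside out:
Start with 1.
6 + 1/(1/1) = 6 + 1/1 = 7/1
1 + 1/(7/1) = 1 + 1/7 = 8/7
2 + 1/(8/7) = 2 + 7/8 = 23/8
1 + 1/(23/8) = 1 + 8/23 = 31/23
3 + 1/(31/23) = 3 + 23/31 = 116/31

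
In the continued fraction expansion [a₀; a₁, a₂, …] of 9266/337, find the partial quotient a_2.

55

⌊9266/337⌋ = 27, remainder 167
⌊337/167⌋ = 2, remainder 3
⌊167/3⌋ = 55, remainder 2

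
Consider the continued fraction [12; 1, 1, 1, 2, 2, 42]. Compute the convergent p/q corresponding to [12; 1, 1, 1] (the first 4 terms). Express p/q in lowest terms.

38/3

Start with 1.
1 + 1/(1/1) = 1 + 1/1 = 2/1
1 + 1/(2/1) = 1 + 1/2 = 3/2
12 + 1/(3/2) = 12 + 2/3 = 38/3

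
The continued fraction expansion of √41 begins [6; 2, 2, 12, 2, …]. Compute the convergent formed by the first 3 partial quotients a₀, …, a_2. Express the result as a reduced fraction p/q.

Build up convergents one term at a time:
a_0 = 6: 6/1
a_1 = 2: 13/2
a_2 = 2: 32/5

32/5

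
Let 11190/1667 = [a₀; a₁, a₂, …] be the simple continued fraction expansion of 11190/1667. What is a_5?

9

11190 = 6·1667 + 1188, so a_0 = 6
1667 = 1·1188 + 479, so a_1 = 1
1188 = 2·479 + 230, so a_2 = 2
479 = 2·230 + 19, so a_3 = 2
230 = 12·19 + 2, so a_4 = 12
19 = 9·2 + 1, so a_5 = 9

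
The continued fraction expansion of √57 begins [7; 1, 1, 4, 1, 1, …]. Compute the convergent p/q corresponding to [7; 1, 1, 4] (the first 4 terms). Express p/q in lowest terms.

68/9

Start with 4.
1 + 1/(4/1) = 1 + 1/4 = 5/4
1 + 1/(5/4) = 1 + 4/5 = 9/5
7 + 1/(9/5) = 7 + 5/9 = 68/9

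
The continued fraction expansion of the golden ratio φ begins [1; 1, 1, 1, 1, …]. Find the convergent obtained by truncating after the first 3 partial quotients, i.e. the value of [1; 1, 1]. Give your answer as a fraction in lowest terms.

a_0 = 1: 1/1
a_1 = 1: 2/1
a_2 = 1: 3/2

3/2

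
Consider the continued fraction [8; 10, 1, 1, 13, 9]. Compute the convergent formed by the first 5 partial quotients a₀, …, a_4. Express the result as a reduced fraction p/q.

2299/284

Start with 13.
1 + 1/(13/1) = 1 + 1/13 = 14/13
1 + 1/(14/13) = 1 + 13/14 = 27/14
10 + 1/(27/14) = 10 + 14/27 = 284/27
8 + 1/(284/27) = 8 + 27/284 = 2299/284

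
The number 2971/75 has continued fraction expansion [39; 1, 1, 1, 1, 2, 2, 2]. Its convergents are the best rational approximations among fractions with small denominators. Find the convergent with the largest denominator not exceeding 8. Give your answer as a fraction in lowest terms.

List convergents until the denominator exceeds the bound:
a_0 = 39: 39/1  (≤ bound)
a_1 = 1: 40/1  (≤ bound)
a_2 = 1: 79/2  (≤ bound)
a_3 = 1: 119/3  (≤ bound)
a_4 = 1: 198/5  (≤ bound)
a_5 = 2: 515/13  (> 8, stop)

198/5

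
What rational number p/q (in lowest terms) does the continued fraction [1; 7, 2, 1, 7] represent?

192/169

a_0 = 1: 1/1
a_1 = 7: 8/7
a_2 = 2: 17/15
a_3 = 1: 25/22
a_4 = 7: 192/169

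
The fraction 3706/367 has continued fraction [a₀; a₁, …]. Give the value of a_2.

5

Apply division with remainder until the remainder is 0:
⌊3706/367⌋ = 10, remainder 36
⌊367/36⌋ = 10, remainder 7
⌊36/7⌋ = 5, remainder 1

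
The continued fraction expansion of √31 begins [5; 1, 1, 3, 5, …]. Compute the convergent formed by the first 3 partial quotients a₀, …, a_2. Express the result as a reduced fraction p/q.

a_0 = 5: 5/1
a_1 = 1: 6/1
a_2 = 1: 11/2

11/2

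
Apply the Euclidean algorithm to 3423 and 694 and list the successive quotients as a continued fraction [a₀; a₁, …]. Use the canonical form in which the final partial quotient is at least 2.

⌊3423/694⌋ = 4, remainder 647
⌊694/647⌋ = 1, remainder 47
⌊647/47⌋ = 13, remainder 36
⌊47/36⌋ = 1, remainder 11
⌊36/11⌋ = 3, remainder 3
⌊11/3⌋ = 3, remainder 2
⌊3/2⌋ = 1, remainder 1
⌊2/1⌋ = 2, remainder 0

[4; 1, 13, 1, 3, 3, 1, 2]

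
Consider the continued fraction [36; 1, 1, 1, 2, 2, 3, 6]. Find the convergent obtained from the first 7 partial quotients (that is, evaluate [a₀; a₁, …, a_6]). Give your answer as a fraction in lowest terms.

2381/65

Build up convergents one term at a time:
a_0 = 36: 36/1
a_1 = 1: 37/1
a_2 = 1: 73/2
a_3 = 1: 110/3
a_4 = 2: 293/8
a_5 = 2: 696/19
a_6 = 3: 2381/65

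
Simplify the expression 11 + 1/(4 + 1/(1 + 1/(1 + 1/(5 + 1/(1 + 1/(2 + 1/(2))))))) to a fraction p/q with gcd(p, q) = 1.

a_0 = 11: 11/1
a_1 = 4: 45/4
a_2 = 1: 56/5
a_3 = 1: 101/9
a_4 = 5: 561/50
a_5 = 1: 662/59
a_6 = 2: 1885/168
a_7 = 2: 4432/395

4432/395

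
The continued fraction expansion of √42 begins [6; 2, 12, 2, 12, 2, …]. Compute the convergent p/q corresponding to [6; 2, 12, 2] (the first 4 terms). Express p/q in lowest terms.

Start with 2.
12 + 1/(2/1) = 12 + 1/2 = 25/2
2 + 1/(25/2) = 2 + 2/25 = 52/25
6 + 1/(52/25) = 6 + 25/52 = 337/52

337/52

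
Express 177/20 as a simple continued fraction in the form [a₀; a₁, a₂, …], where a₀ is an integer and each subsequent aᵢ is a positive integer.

Repeatedly divide and take the remainder:
177 = 8·20 + 17, so a_0 = 8
20 = 1·17 + 3, so a_1 = 1
17 = 5·3 + 2, so a_2 = 5
3 = 1·2 + 1, so a_3 = 1
2 = 2·1 + 0, so a_4 = 2

[8; 1, 5, 1, 2]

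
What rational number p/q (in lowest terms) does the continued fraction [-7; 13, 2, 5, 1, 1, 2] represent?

Work from the innermost term outward:
Start with 2.
1 + 1/(2/1) = 1 + 1/2 = 3/2
1 + 1/(3/2) = 1 + 2/3 = 5/3
5 + 1/(5/3) = 5 + 3/5 = 28/5
2 + 1/(28/5) = 2 + 5/28 = 61/28
13 + 1/(61/28) = 13 + 28/61 = 821/61
-7 + 1/(821/61) = -7 + 61/821 = -5686/821

-5686/821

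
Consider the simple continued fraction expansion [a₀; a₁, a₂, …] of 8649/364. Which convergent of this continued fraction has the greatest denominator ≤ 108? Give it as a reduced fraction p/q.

a_0 = 23: 23/1  (≤ bound)
a_1 = 1: 24/1  (≤ bound)
a_2 = 3: 95/4  (≤ bound)
a_3 = 5: 499/21  (≤ bound)
a_4 = 2: 1093/46  (≤ bound)
a_5 = 3: 3778/159  (> 108, stop)

1093/46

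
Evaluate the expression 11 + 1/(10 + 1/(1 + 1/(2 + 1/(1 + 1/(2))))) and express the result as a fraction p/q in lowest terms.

1309/118

a_0 = 11: 11/1
a_1 = 10: 111/10
a_2 = 1: 122/11
a_3 = 2: 355/32
a_4 = 1: 477/43
a_5 = 2: 1309/118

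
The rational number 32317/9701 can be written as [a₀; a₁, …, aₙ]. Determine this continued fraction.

32317 ÷ 9701 → quotient 3, remainder 3214
9701 ÷ 3214 → quotient 3, remainder 59
3214 ÷ 59 → quotient 54, remainder 28
59 ÷ 28 → quotient 2, remainder 3
28 ÷ 3 → quotient 9, remainder 1
3 ÷ 1 → quotient 3, remainder 0

[3; 3, 54, 2, 9, 3]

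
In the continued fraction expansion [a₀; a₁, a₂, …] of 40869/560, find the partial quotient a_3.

1

Run the Euclidean algorithm, recording each quotient:
40869 = 72·560 + 549, so a_0 = 72
560 = 1·549 + 11, so a_1 = 1
549 = 49·11 + 10, so a_2 = 49
11 = 1·10 + 1, so a_3 = 1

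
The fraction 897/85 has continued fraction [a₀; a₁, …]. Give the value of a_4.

Apply division with remainder until the remainder is 0:
⌊897/85⌋ = 10, remainder 47
⌊85/47⌋ = 1, remainder 38
⌊47/38⌋ = 1, remainder 9
⌊38/9⌋ = 4, remainder 2
⌊9/2⌋ = 4, remainder 1

4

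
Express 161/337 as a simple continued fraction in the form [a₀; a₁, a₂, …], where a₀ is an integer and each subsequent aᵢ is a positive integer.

[0; 2, 10, 1, 2, 1, 3]

161 = 0·337 + 161, so a_0 = 0
337 = 2·161 + 15, so a_1 = 2
161 = 10·15 + 11, so a_2 = 10
15 = 1·11 + 4, so a_3 = 1
11 = 2·4 + 3, so a_4 = 2
4 = 1·3 + 1, so a_5 = 1
3 = 3·1 + 0, so a_6 = 3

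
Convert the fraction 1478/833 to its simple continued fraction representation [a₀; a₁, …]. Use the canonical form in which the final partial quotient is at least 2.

[1; 1, 3, 2, 3, 8, 1, 2]

1478 = 1·833 + 645, so a_0 = 1
833 = 1·645 + 188, so a_1 = 1
645 = 3·188 + 81, so a_2 = 3
188 = 2·81 + 26, so a_3 = 2
81 = 3·26 + 3, so a_4 = 3
26 = 8·3 + 2, so a_5 = 8
3 = 1·2 + 1, so a_6 = 1
2 = 2·1 + 0, so a_7 = 2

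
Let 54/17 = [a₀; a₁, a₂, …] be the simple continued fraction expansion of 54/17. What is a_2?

54 = 3·17 + 3, so a_0 = 3
17 = 5·3 + 2, so a_1 = 5
3 = 1·2 + 1, so a_2 = 1

1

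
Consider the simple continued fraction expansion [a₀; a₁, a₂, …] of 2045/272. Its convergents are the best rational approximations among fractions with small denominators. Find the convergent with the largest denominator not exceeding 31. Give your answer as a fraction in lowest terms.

203/27

a_0 = 7: 7/1  (≤ bound)
a_1 = 1: 8/1  (≤ bound)
a_2 = 1: 15/2  (≤ bound)
a_3 = 13: 203/27  (≤ bound)
a_4 = 10: 2045/272  (> 31, stop)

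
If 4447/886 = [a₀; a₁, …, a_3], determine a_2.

4447 ÷ 886 → quotient 5, remainder 17
886 ÷ 17 → quotient 52, remainder 2
17 ÷ 2 → quotient 8, remainder 1

8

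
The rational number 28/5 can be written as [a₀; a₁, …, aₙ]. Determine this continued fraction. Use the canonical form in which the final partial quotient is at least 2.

28 = 5·5 + 3, so a_0 = 5
5 = 1·3 + 2, so a_1 = 1
3 = 1·2 + 1, so a_2 = 1
2 = 2·1 + 0, so a_3 = 2

[5; 1, 1, 2]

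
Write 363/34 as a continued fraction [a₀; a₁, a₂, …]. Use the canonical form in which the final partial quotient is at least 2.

363 ÷ 34 → quotient 10, remainder 23
34 ÷ 23 → quotient 1, remainder 11
23 ÷ 11 → quotient 2, remainder 1
11 ÷ 1 → quotient 11, remainder 0

[10; 1, 2, 11]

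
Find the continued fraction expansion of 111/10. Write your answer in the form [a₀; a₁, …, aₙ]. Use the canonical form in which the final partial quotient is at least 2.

[11; 10]

Run the Euclidean algorithm, recording each quotient:
111 ÷ 10 → quotient 11, remainder 1
10 ÷ 1 → quotient 10, remainder 0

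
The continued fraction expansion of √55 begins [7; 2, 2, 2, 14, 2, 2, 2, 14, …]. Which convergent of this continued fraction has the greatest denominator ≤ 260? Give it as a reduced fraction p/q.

a_0 = 7: 7/1  (≤ bound)
a_1 = 2: 15/2  (≤ bound)
a_2 = 2: 37/5  (≤ bound)
a_3 = 2: 89/12  (≤ bound)
a_4 = 14: 1283/173  (≤ bound)
a_5 = 2: 2655/358  (> 260, stop)

1283/173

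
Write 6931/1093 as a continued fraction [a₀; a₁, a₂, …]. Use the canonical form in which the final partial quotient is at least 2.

6931 ÷ 1093 → quotient 6, remainder 373
1093 ÷ 373 → quotient 2, remainder 347
373 ÷ 347 → quotient 1, remainder 26
347 ÷ 26 → quotient 13, remainder 9
26 ÷ 9 → quotient 2, remainder 8
9 ÷ 8 → quotient 1, remainder 1
8 ÷ 1 → quotient 8, remainder 0

[6; 2, 1, 13, 2, 1, 8]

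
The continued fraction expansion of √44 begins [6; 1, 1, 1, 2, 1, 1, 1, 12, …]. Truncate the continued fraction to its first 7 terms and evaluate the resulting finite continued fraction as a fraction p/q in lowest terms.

126/19

Starting at the tail and folding back:
Start with 1.
1 + 1/(1/1) = 1 + 1/1 = 2/1
2 + 1/(2/1) = 2 + 1/2 = 5/2
1 + 1/(5/2) = 1 + 2/5 = 7/5
1 + 1/(7/5) = 1 + 5/7 = 12/7
1 + 1/(12/7) = 1 + 7/12 = 19/12
6 + 1/(19/12) = 6 + 12/19 = 126/19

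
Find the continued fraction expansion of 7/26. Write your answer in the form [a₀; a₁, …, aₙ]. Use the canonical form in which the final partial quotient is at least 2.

[0; 3, 1, 2, 2]

Run the Euclidean algorithm, recording each quotient:
7 ÷ 26 → quotient 0, remainder 7
26 ÷ 7 → quotient 3, remainder 5
7 ÷ 5 → quotient 1, remainder 2
5 ÷ 2 → quotient 2, remainder 1
2 ÷ 1 → quotient 2, remainder 0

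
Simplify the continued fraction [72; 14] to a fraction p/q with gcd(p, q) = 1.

Start with 14.
72 + 1/(14/1) = 72 + 1/14 = 1009/14

1009/14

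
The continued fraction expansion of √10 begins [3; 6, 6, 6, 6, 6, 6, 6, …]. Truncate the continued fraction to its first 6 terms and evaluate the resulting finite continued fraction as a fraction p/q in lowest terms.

Start with 6.
6 + 1/(6/1) = 6 + 1/6 = 37/6
6 + 1/(37/6) = 6 + 6/37 = 228/37
6 + 1/(228/37) = 6 + 37/228 = 1405/228
6 + 1/(1405/228) = 6 + 228/1405 = 8658/1405
3 + 1/(8658/1405) = 3 + 1405/8658 = 27379/8658

27379/8658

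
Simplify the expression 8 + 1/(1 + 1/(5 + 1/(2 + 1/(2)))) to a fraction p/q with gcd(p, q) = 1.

283/32

a_0 = 8: 8/1
a_1 = 1: 9/1
a_2 = 5: 53/6
a_3 = 2: 115/13
a_4 = 2: 283/32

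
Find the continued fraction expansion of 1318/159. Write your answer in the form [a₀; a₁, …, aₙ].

⌊1318/159⌋ = 8, remainder 46
⌊159/46⌋ = 3, remainder 21
⌊46/21⌋ = 2, remainder 4
⌊21/4⌋ = 5, remainder 1
⌊4/1⌋ = 4, remainder 0

[8; 3, 2, 5, 4]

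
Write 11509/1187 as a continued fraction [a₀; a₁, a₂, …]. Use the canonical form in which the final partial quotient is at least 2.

Repeatedly divide and take the remainder:
11509 = 9·1187 + 826, so a_0 = 9
1187 = 1·826 + 361, so a_1 = 1
826 = 2·361 + 104, so a_2 = 2
361 = 3·104 + 49, so a_3 = 3
104 = 2·49 + 6, so a_4 = 2
49 = 8·6 + 1, so a_5 = 8
6 = 6·1 + 0, so a_6 = 6

[9; 1, 2, 3, 2, 8, 6]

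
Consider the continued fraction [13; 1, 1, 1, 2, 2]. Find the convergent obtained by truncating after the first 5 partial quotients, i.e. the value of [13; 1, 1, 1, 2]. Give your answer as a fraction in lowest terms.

Start with 2.
1 + 1/(2/1) = 1 + 1/2 = 3/2
1 + 1/(3/2) = 1 + 2/3 = 5/3
1 + 1/(5/3) = 1 + 3/5 = 8/5
13 + 1/(8/5) = 13 + 5/8 = 109/8

109/8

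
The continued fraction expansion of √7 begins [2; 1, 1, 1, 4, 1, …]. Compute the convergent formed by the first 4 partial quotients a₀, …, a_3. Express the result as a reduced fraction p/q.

8/3

Start with 1.
1 + 1/(1/1) = 1 + 1/1 = 2/1
1 + 1/(2/1) = 1 + 1/2 = 3/2
2 + 1/(3/2) = 2 + 2/3 = 8/3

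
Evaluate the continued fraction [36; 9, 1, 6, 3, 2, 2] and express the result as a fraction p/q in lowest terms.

Compute successive convergents:
a_0 = 36: 36/1
a_1 = 9: 325/9
a_2 = 1: 361/10
a_3 = 6: 2491/69
a_4 = 3: 7834/217
a_5 = 2: 18159/503
a_6 = 2: 44152/1223

44152/1223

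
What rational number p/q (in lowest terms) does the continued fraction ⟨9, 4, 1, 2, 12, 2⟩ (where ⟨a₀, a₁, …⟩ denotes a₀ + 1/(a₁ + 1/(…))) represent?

Start with 2.
12 + 1/(2/1) = 12 + 1/2 = 25/2
2 + 1/(25/2) = 2 + 2/25 = 52/25
1 + 1/(52/25) = 1 + 25/52 = 77/52
4 + 1/(77/52) = 4 + 52/77 = 360/77
9 + 1/(360/77) = 9 + 77/360 = 3317/360

3317/360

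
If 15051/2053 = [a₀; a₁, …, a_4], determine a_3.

15051 ÷ 2053 → quotient 7, remainder 680
2053 ÷ 680 → quotient 3, remainder 13
680 ÷ 13 → quotient 52, remainder 4
13 ÷ 4 → quotient 3, remainder 1

3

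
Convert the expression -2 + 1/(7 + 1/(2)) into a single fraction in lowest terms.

Start with 2.
7 + 1/(2/1) = 7 + 1/2 = 15/2
-2 + 1/(15/2) = -2 + 2/15 = -28/15

-28/15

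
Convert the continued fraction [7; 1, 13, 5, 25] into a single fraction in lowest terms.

Build up convergents one term at a time:
a_0 = 7: 7/1
a_1 = 1: 8/1
a_2 = 13: 111/14
a_3 = 5: 563/71
a_4 = 25: 14186/1789

14186/1789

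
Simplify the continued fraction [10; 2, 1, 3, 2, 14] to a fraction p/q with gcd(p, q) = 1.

3740/361

Work from the innermost term outward:
Start with 14.
2 + 1/(14/1) = 2 + 1/14 = 29/14
3 + 1/(29/14) = 3 + 14/29 = 101/29
1 + 1/(101/29) = 1 + 29/101 = 130/101
2 + 1/(130/101) = 2 + 101/130 = 361/130
10 + 1/(361/130) = 10 + 130/361 = 3740/361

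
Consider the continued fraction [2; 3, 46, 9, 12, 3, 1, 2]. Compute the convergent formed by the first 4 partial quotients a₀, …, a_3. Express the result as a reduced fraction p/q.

2923/1254

a_0 = 2: 2/1
a_1 = 3: 7/3
a_2 = 46: 324/139
a_3 = 9: 2923/1254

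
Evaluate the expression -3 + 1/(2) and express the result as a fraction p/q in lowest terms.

Start with 2.
-3 + 1/(2/1) = -3 + 1/2 = -5/2

-5/2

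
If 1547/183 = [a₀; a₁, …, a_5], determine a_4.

7

Apply division with remainder until the remainder is 0:
1547 = 8·183 + 83, so a_0 = 8
183 = 2·83 + 17, so a_1 = 2
83 = 4·17 + 15, so a_2 = 4
17 = 1·15 + 2, so a_3 = 1
15 = 7·2 + 1, so a_4 = 7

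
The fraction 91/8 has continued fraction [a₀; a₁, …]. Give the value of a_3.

2

91 = 11·8 + 3, so a_0 = 11
8 = 2·3 + 2, so a_1 = 2
3 = 1·2 + 1, so a_2 = 1
2 = 2·1 + 0, so a_3 = 2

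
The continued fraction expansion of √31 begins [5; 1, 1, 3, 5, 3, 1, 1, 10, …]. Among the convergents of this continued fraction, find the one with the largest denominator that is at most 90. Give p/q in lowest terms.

List convergents until the denominator exceeds the bound:
a_0 = 5: 5/1  (≤ bound)
a_1 = 1: 6/1  (≤ bound)
a_2 = 1: 11/2  (≤ bound)
a_3 = 3: 39/7  (≤ bound)
a_4 = 5: 206/37  (≤ bound)
a_5 = 3: 657/118  (> 90, stop)

206/37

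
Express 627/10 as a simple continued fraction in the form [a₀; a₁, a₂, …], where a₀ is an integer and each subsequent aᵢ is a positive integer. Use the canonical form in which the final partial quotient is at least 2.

627 = 62·10 + 7, so a_0 = 62
10 = 1·7 + 3, so a_1 = 1
7 = 2·3 + 1, so a_2 = 2
3 = 3·1 + 0, so a_3 = 3

[62; 1, 2, 3]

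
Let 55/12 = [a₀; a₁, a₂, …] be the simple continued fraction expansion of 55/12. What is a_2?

1

55 = 4·12 + 7, so a_0 = 4
12 = 1·7 + 5, so a_1 = 1
7 = 1·5 + 2, so a_2 = 1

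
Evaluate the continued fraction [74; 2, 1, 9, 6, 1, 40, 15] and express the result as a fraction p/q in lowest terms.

a_0 = 74: 74/1
a_1 = 2: 149/2
a_2 = 1: 223/3
a_3 = 9: 2156/29
a_4 = 6: 13159/177
a_5 = 1: 15315/206
a_6 = 40: 625759/8417
a_7 = 15: 9401700/126461

9401700/126461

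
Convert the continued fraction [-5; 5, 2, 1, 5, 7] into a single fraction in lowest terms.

-3143/653

a_0 = -5: -5/1
a_1 = 5: -24/5
a_2 = 2: -53/11
a_3 = 1: -77/16
a_4 = 5: -438/91
a_5 = 7: -3143/653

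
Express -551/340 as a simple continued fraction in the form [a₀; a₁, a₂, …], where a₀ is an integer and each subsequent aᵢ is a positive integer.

[-2; 2, 1, 1, 1, 2, 1, 11]

⌊-551/340⌋ = -2, remainder 129
⌊340/129⌋ = 2, remainder 82
⌊129/82⌋ = 1, remainder 47
⌊82/47⌋ = 1, remainder 35
⌊47/35⌋ = 1, remainder 12
⌊35/12⌋ = 2, remainder 11
⌊12/11⌋ = 1, remainder 1
⌊11/1⌋ = 11, remainder 0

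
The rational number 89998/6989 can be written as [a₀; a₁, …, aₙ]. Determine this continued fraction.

89998 = 12·6989 + 6130, so a_0 = 12
6989 = 1·6130 + 859, so a_1 = 1
6130 = 7·859 + 117, so a_2 = 7
859 = 7·117 + 40, so a_3 = 7
117 = 2·40 + 37, so a_4 = 2
40 = 1·37 + 3, so a_5 = 1
37 = 12·3 + 1, so a_6 = 12
3 = 3·1 + 0, so a_7 = 3

[12; 1, 7, 7, 2, 1, 12, 3]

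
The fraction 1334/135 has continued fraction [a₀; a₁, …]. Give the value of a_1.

⌊1334/135⌋ = 9, remainder 119
⌊135/119⌋ = 1, remainder 16

1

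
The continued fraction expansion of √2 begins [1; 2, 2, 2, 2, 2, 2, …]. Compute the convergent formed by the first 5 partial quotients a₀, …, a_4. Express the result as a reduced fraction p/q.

Compute successive convergents:
a_0 = 1: 1/1
a_1 = 2: 3/2
a_2 = 2: 7/5
a_3 = 2: 17/12
a_4 = 2: 41/29

41/29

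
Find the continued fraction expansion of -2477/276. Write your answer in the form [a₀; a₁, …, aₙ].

[-9; 39, 2, 3]

-2477 ÷ 276 → quotient -9, remainder 7
276 ÷ 7 → quotient 39, remainder 3
7 ÷ 3 → quotient 2, remainder 1
3 ÷ 1 → quotient 3, remainder 0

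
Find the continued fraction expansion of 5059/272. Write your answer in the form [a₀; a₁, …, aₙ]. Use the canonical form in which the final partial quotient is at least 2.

[18; 1, 1, 2, 54]

Run the Euclidean algorithm, recording each quotient:
5059 = 18·272 + 163, so a_0 = 18
272 = 1·163 + 109, so a_1 = 1
163 = 1·109 + 54, so a_2 = 1
109 = 2·54 + 1, so a_3 = 2
54 = 54·1 + 0, so a_4 = 54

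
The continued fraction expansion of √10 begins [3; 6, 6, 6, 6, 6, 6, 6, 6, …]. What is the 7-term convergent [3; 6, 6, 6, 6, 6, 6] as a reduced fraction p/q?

Start with 6.
6 + 1/(6/1) = 6 + 1/6 = 37/6
6 + 1/(37/6) = 6 + 6/37 = 228/37
6 + 1/(228/37) = 6 + 37/228 = 1405/228
6 + 1/(1405/228) = 6 + 228/1405 = 8658/1405
6 + 1/(8658/1405) = 6 + 1405/8658 = 53353/8658
3 + 1/(53353/8658) = 3 + 8658/53353 = 168717/53353

168717/53353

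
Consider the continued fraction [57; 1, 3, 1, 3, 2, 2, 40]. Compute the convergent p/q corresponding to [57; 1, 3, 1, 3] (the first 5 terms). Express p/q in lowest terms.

a_0 = 57: 57/1
a_1 = 1: 58/1
a_2 = 3: 231/4
a_3 = 1: 289/5
a_4 = 3: 1098/19

1098/19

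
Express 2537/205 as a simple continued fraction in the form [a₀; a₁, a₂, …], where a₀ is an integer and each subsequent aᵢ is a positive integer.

[12; 2, 1, 1, 1, 25]

⌊2537/205⌋ = 12, remainder 77
⌊205/77⌋ = 2, remainder 51
⌊77/51⌋ = 1, remainder 26
⌊51/26⌋ = 1, remainder 25
⌊26/25⌋ = 1, remainder 1
⌊25/1⌋ = 25, remainder 0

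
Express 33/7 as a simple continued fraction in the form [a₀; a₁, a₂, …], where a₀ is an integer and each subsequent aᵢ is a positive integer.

[4; 1, 2, 2]

⌊33/7⌋ = 4, remainder 5
⌊7/5⌋ = 1, remainder 2
⌊5/2⌋ = 2, remainder 1
⌊2/1⌋ = 2, remainder 0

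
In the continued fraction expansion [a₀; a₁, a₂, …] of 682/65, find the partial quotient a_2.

682 = 10·65 + 32, so a_0 = 10
65 = 2·32 + 1, so a_1 = 2
32 = 32·1 + 0, so a_2 = 32

32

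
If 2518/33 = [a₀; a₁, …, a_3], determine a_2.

⌊2518/33⌋ = 76, remainder 10
⌊33/10⌋ = 3, remainder 3
⌊10/3⌋ = 3, remainder 1

3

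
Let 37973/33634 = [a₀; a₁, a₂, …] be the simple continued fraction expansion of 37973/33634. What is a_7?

2

Repeatedly divide and take the remainder:
37973 ÷ 33634 → quotient 1, remainder 4339
33634 ÷ 4339 → quotient 7, remainder 3261
4339 ÷ 3261 → quotient 1, remainder 1078
3261 ÷ 1078 → quotient 3, remainder 27
1078 ÷ 27 → quotient 39, remainder 25
27 ÷ 25 → quotient 1, remainder 2
25 ÷ 2 → quotient 12, remainder 1
2 ÷ 1 → quotient 2, remainder 0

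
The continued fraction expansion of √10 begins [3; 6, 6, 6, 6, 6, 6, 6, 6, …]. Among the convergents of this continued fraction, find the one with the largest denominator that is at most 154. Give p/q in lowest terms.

a_0 = 3: 3/1  (≤ bound)
a_1 = 6: 19/6  (≤ bound)
a_2 = 6: 117/37  (≤ bound)
a_3 = 6: 721/228  (> 154, stop)

117/37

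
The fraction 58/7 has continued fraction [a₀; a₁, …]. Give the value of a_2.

2

⌊58/7⌋ = 8, remainder 2
⌊7/2⌋ = 3, remainder 1
⌊2/1⌋ = 2, remainder 0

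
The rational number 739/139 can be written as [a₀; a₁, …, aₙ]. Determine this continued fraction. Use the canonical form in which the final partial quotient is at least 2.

739 ÷ 139 → quotient 5, remainder 44
139 ÷ 44 → quotient 3, remainder 7
44 ÷ 7 → quotient 6, remainder 2
7 ÷ 2 → quotient 3, remainder 1
2 ÷ 1 → quotient 2, remainder 0

[5; 3, 6, 3, 2]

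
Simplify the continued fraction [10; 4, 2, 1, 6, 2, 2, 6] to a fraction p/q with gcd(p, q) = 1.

Start with 6.
2 + 1/(6/1) = 2 + 1/6 = 13/6
2 + 1/(13/6) = 2 + 6/13 = 32/13
6 + 1/(32/13) = 6 + 13/32 = 205/32
1 + 1/(205/32) = 1 + 32/205 = 237/205
2 + 1/(237/205) = 2 + 205/237 = 679/237
4 + 1/(679/237) = 4 + 237/679 = 2953/679
10 + 1/(2953/679) = 10 + 679/2953 = 30209/2953

30209/2953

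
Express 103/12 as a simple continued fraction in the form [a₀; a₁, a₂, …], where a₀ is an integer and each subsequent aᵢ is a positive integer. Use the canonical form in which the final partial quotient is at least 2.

103 = 8·12 + 7, so a_0 = 8
12 = 1·7 + 5, so a_1 = 1
7 = 1·5 + 2, so a_2 = 1
5 = 2·2 + 1, so a_3 = 2
2 = 2·1 + 0, so a_4 = 2

[8; 1, 1, 2, 2]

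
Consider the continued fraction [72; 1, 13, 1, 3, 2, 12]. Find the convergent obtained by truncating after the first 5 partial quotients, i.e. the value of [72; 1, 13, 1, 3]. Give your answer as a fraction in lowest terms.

4303/59

Start with 3.
1 + 1/(3/1) = 1 + 1/3 = 4/3
13 + 1/(4/3) = 13 + 3/4 = 55/4
1 + 1/(55/4) = 1 + 4/55 = 59/55
72 + 1/(59/55) = 72 + 55/59 = 4303/59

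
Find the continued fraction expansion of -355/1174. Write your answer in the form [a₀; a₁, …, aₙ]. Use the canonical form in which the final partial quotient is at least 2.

⌊-355/1174⌋ = -1, remainder 819
⌊1174/819⌋ = 1, remainder 355
⌊819/355⌋ = 2, remainder 109
⌊355/109⌋ = 3, remainder 28
⌊109/28⌋ = 3, remainder 25
⌊28/25⌋ = 1, remainder 3
⌊25/3⌋ = 8, remainder 1
⌊3/1⌋ = 3, remainder 0

[-1; 1, 2, 3, 3, 1, 8, 3]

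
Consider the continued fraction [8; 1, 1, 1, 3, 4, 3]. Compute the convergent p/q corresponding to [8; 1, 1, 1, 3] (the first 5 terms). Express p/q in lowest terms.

95/11

Use the convergent recurrence hₖ = aₖ·hₖ₋₁ + hₖ₋₂ (and likewise for the denominators kₖ):
a_0 = 8: 8/1
a_1 = 1: 9/1
a_2 = 1: 17/2
a_3 = 1: 26/3
a_4 = 3: 95/11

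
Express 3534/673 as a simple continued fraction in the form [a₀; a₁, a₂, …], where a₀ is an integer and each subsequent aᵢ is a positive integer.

⌊3534/673⌋ = 5, remainder 169
⌊673/169⌋ = 3, remainder 166
⌊169/166⌋ = 1, remainder 3
⌊166/3⌋ = 55, remainder 1
⌊3/1⌋ = 3, remainder 0

[5; 3, 1, 55, 3]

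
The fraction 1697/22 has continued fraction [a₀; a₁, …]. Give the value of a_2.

⌊1697/22⌋ = 77, remainder 3
⌊22/3⌋ = 7, remainder 1
⌊3/1⌋ = 3, remainder 0

3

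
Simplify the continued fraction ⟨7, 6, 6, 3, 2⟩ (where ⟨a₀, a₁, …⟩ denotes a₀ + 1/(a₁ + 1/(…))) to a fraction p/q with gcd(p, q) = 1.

1941/271

a_0 = 7: 7/1
a_1 = 6: 43/6
a_2 = 6: 265/37
a_3 = 3: 838/117
a_4 = 2: 1941/271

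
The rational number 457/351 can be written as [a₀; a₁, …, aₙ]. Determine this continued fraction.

[1; 3, 3, 4, 1, 2, 2]

Apply division with remainder until the remainder is 0:
⌊457/351⌋ = 1, remainder 106
⌊351/106⌋ = 3, remainder 33
⌊106/33⌋ = 3, remainder 7
⌊33/7⌋ = 4, remainder 5
⌊7/5⌋ = 1, remainder 2
⌊5/2⌋ = 2, remainder 1
⌊2/1⌋ = 2, remainder 0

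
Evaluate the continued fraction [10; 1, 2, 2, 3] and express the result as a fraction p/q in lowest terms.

Start with 3.
2 + 1/(3/1) = 2 + 1/3 = 7/3
2 + 1/(7/3) = 2 + 3/7 = 17/7
1 + 1/(17/7) = 1 + 7/17 = 24/17
10 + 1/(24/17) = 10 + 17/24 = 257/24

257/24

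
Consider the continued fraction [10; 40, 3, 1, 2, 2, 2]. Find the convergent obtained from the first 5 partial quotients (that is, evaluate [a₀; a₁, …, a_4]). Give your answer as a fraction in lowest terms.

4441/443

Compute successive convergents:
a_0 = 10: 10/1
a_1 = 40: 401/40
a_2 = 3: 1213/121
a_3 = 1: 1614/161
a_4 = 2: 4441/443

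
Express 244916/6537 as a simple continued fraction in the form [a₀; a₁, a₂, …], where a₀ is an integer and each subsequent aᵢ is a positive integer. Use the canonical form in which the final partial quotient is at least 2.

[37; 2, 6, 1, 7, 4, 1, 10]

244916 ÷ 6537 → quotient 37, remainder 3047
6537 ÷ 3047 → quotient 2, remainder 443
3047 ÷ 443 → quotient 6, remainder 389
443 ÷ 389 → quotient 1, remainder 54
389 ÷ 54 → quotient 7, remainder 11
54 ÷ 11 → quotient 4, remainder 10
11 ÷ 10 → quotient 1, remainder 1
10 ÷ 1 → quotient 10, remainder 0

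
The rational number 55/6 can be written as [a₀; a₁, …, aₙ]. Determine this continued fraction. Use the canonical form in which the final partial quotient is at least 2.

⌊55/6⌋ = 9, remainder 1
⌊6/1⌋ = 6, remainder 0

[9; 6]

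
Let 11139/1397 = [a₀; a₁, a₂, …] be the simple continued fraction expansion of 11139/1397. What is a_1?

11139 = 7·1397 + 1360, so a_0 = 7
1397 = 1·1360 + 37, so a_1 = 1

1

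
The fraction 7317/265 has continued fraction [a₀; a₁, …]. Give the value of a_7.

14

7317 ÷ 265 → quotient 27, remainder 162
265 ÷ 162 → quotient 1, remainder 103
162 ÷ 103 → quotient 1, remainder 59
103 ÷ 59 → quotient 1, remainder 44
59 ÷ 44 → quotient 1, remainder 15
44 ÷ 15 → quotient 2, remainder 14
15 ÷ 14 → quotient 1, remainder 1
14 ÷ 1 → quotient 14, remainder 0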